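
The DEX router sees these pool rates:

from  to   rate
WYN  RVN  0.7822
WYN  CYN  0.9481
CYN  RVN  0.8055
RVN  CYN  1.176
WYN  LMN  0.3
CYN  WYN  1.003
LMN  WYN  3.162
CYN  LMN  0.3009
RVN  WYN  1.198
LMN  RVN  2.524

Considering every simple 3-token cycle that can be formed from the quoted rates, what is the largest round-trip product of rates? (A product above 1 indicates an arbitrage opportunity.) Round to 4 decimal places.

0.9226

CYN→WYN→RVN→CYN: 1.003 × 0.7822 × 1.176 = 0.92263
CYN→RVN→WYN→CYN: 0.8055 × 1.198 × 0.9481 = 0.91491
LMN→RVN→WYN→LMN: 2.524 × 1.198 × 0.3 = 0.90713
LMN→WYN→CYN→LMN: 3.162 × 0.9481 × 0.3009 = 0.90207
LMN→RVN→CYN→LMN: 2.524 × 1.176 × 0.3009 = 0.89314
Maximum is CYN→WYN→RVN→CYN at 0.9226; no arbitrage — every cycle loses value.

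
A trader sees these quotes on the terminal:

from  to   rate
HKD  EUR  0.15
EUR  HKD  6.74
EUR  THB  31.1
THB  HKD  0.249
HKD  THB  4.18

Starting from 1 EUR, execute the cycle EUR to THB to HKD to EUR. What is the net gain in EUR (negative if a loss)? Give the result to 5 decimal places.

0.16159

1 EUR × 31.1 = 31.1 THB
31.1 THB × 0.249 = 7.7439 HKD
7.7439 HKD × 0.15 = 1.161585 EUR
Net change: 1.161585 − 1 = 0.161585 EUR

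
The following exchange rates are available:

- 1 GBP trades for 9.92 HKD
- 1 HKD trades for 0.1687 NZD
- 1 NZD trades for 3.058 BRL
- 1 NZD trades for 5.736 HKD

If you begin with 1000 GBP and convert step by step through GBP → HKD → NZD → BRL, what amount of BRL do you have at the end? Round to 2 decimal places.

5117.58

1000 GBP × 9.92 = 9920 HKD
9920 HKD × 0.1687 = 1673.504 NZD
1673.504 NZD × 3.058 = 5117.575232 BRL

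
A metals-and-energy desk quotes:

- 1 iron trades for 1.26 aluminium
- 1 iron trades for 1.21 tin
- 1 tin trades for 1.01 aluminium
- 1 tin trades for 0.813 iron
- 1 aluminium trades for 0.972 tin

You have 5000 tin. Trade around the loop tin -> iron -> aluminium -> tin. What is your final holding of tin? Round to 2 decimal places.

5000 tin × 0.813 = 4065 iron
4065 iron × 1.26 = 5121.9 aluminium
5121.9 aluminium × 0.972 = 4978.4868 tin

4978.49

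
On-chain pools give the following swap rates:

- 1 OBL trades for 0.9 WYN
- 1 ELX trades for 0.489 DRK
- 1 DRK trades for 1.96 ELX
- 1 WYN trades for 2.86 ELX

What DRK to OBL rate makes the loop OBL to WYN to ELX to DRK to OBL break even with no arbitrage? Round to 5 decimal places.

Known legs of the cycle: 0.9 × 2.86 × 0.489 = 1.258686
For no arbitrage the full-cycle product must be 1, so the missing rate is 1 / 1.258686 ≈ 0.7944793.

0.79448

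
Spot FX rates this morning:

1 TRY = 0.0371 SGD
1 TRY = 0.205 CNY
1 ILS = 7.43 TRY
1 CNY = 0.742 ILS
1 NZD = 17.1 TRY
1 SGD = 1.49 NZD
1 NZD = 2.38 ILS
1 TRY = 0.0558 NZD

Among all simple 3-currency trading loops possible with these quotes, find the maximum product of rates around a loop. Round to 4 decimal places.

1.1302

ILS→TRY→CNY→ILS: 7.43 × 0.205 × 0.742 = 1.13018
NZD→ILS→TRY→NZD: 2.38 × 7.43 × 0.0558 = 0.98673
NZD→TRY→SGD→NZD: 17.1 × 0.0371 × 1.49 = 0.94527
Maximum is ILS→TRY→CNY→ILS at 1.1302; arbitrage exists.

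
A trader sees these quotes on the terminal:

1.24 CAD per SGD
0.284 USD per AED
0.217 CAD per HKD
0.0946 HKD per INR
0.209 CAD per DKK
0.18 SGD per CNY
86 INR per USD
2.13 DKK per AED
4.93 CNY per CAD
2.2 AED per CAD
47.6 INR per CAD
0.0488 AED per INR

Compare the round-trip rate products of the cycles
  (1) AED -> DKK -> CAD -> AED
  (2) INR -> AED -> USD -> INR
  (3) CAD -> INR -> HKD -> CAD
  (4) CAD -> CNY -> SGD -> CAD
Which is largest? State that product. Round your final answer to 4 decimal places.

1.1919

(1) 2.13 × 0.209 × 2.2 = 0.97937
(2) 0.0488 × 0.284 × 86 = 1.19189
(3) 47.6 × 0.0946 × 0.217 = 0.97714
(4) 4.93 × 0.18 × 1.24 = 1.10038
Highest is cycle (2) at 1.1919 (>1, arbitrage).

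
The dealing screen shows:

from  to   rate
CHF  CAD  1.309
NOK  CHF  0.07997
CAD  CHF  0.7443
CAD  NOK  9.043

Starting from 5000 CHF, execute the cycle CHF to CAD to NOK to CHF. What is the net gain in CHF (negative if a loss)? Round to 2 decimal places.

-266.86

5000 CHF × 1.309 = 6545 CAD
6545 CAD × 9.043 = 59186.435 NOK
59186.435 NOK × 0.07997 = 4733.13920695 CHF
Net change: 4733.13920695 − 5000 = -266.86079305 CHF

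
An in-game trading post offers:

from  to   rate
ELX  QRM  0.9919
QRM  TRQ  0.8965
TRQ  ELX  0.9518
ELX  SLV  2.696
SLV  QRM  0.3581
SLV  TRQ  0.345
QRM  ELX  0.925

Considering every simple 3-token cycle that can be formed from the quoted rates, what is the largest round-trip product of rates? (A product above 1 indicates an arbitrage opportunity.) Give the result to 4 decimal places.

0.8930

ELX→SLV→QRM→ELX: 2.696 × 0.3581 × 0.925 = 0.89303
ELX→SLV→TRQ→ELX: 2.696 × 0.345 × 0.9518 = 0.88529
ELX→QRM→TRQ→ELX: 0.9919 × 0.8965 × 0.9518 = 0.84638
Maximum is ELX→SLV→QRM→ELX at 0.8930; no arbitrage — every cycle loses value.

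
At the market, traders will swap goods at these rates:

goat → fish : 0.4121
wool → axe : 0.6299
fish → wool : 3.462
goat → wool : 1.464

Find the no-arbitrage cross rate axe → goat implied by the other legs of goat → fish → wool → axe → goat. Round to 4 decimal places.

Known legs of the cycle: 0.4121 × 3.462 × 0.6299 = 0.89867215698
For no arbitrage the full-cycle product must be 1, so the missing rate is 1 / 0.89867215698 ≈ 1.112753.

1.1128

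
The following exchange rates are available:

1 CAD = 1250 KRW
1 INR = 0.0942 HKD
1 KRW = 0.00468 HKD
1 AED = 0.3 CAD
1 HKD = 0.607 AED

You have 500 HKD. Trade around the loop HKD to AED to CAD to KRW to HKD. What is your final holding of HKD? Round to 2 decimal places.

500 HKD × 0.607 = 303.5 AED
303.5 AED × 0.3 = 91.05 CAD
91.05 CAD × 1250 = 113812.5 KRW
113812.5 KRW × 0.00468 = 532.6425 HKD

532.64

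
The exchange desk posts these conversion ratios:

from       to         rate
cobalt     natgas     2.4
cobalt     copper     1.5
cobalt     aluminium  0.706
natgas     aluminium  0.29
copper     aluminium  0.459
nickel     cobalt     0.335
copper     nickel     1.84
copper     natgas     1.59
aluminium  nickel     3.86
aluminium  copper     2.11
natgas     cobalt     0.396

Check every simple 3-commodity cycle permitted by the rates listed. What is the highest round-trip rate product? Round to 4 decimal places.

aluminium→copper→natgas→aluminium: 2.11 × 1.59 × 0.29 = 0.97292
cobalt→copper→natgas→cobalt: 1.5 × 1.59 × 0.396 = 0.94446
nickel→cobalt→copper→nickel: 0.335 × 1.5 × 1.84 = 0.92460
nickel→cobalt→aluminium→nickel: 0.335 × 0.706 × 3.86 = 0.91293
Maximum is aluminium→copper→natgas→aluminium at 0.9729; no arbitrage — every cycle loses value.

0.9729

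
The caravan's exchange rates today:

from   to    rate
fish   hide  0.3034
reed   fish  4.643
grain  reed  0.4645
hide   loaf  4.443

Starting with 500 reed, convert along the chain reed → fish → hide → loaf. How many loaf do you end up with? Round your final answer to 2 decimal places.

3129.40

500 reed × 4.643 = 2321.5 fish
2321.5 fish × 0.3034 = 704.3431 hide
704.3431 hide × 4.443 = 3129.3963933 loaf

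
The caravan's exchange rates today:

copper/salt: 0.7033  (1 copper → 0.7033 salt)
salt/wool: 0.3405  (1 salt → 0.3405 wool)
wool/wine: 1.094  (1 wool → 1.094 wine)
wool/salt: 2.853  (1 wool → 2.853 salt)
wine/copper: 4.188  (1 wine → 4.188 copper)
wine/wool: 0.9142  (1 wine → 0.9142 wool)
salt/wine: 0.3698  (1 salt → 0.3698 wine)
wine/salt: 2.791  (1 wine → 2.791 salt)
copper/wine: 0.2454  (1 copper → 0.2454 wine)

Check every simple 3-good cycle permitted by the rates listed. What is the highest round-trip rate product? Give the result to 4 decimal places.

copper→salt→wine→copper: 0.7033 × 0.3698 × 4.188 = 1.08922
wine→salt→wool→wine: 2.791 × 0.3405 × 1.094 = 1.03967
wine→wool→salt→wine: 0.9142 × 2.853 × 0.3698 = 0.96452
Maximum is copper→salt→wine→copper at 1.0892; arbitrage exists.

1.0892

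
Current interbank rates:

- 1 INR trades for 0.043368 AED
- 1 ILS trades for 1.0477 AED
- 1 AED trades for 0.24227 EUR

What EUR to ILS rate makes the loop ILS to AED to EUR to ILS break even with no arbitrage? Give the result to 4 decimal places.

Known legs of the cycle: 1.0477 × 0.24227 = 0.253826279
For no arbitrage the full-cycle product must be 1, so the missing rate is 1 / 0.253826279 ≈ 3.939702.

3.9397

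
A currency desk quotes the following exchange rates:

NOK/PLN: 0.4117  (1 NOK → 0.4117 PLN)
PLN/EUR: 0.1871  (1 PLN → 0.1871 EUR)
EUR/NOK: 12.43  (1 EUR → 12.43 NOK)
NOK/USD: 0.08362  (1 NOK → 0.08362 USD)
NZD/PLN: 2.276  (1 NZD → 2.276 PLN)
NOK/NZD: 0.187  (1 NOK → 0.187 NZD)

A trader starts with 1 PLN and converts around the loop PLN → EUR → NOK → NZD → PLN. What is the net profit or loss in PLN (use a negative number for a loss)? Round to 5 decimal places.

1 PLN × 0.1871 = 0.1871 EUR
0.1871 EUR × 12.43 = 2.325653 NOK
2.325653 NOK × 0.187 = 0.434897111 NZD
0.434897111 NZD × 2.276 = 0.989825824636 PLN
Net change: 0.989825824636 − 1 = -0.010174175364 PLN

-0.01017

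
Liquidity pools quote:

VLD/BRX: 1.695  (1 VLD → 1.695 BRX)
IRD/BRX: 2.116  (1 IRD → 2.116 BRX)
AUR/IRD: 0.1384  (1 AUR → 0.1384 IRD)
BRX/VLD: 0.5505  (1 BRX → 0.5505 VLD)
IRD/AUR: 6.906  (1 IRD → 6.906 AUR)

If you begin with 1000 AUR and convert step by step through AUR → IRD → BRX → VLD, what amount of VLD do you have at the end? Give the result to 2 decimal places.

1000 AUR × 0.1384 = 138.4 IRD
138.4 IRD × 2.116 = 292.8544 BRX
292.8544 BRX × 0.5505 = 161.2163472 VLD

161.22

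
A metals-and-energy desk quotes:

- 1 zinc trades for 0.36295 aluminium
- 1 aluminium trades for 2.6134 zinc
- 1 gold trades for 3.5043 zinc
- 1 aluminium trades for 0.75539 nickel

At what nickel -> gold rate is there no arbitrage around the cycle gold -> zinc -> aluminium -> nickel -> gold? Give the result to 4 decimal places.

1.0408

Known legs of the cycle: 3.5043 × 0.36295 × 0.75539 = 0.96076972759215
For no arbitrage the full-cycle product must be 1, so the missing rate is 1 / 0.96076972759215 ≈ 1.040832.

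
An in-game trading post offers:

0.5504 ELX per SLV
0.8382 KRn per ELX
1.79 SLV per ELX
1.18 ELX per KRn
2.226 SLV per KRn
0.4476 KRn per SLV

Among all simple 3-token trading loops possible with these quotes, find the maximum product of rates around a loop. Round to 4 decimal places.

ELX→KRn→SLV→ELX: 0.8382 × 2.226 × 0.5504 = 1.02695
ELX→SLV→KRn→ELX: 1.79 × 0.4476 × 1.18 = 0.94542
Maximum is ELX→KRn→SLV→ELX at 1.0270; arbitrage exists.

1.0270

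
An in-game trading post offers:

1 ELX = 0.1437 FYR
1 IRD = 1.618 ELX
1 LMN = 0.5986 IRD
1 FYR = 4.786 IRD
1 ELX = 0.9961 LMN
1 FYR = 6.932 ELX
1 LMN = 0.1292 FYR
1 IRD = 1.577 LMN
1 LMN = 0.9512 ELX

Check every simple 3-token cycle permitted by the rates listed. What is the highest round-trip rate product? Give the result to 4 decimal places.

ELX→FYR→IRD→ELX: 0.1437 × 4.786 × 1.618 = 1.11278
LMN→FYR→IRD→LMN: 0.1292 × 4.786 × 1.577 = 0.97514
ELX→LMN→IRD→ELX: 0.9961 × 0.5986 × 1.618 = 0.96476
ELX→LMN→FYR→ELX: 0.9961 × 0.1292 × 6.932 = 0.89212
Maximum is ELX→FYR→IRD→ELX at 1.1128; arbitrage exists.

1.1128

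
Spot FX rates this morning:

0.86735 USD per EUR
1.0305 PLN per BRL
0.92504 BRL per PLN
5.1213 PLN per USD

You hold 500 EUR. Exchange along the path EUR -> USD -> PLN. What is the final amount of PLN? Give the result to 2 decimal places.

2220.98

500 EUR × 0.86735 = 433.675 USD
433.675 USD × 5.1213 = 2220.9797775 PLN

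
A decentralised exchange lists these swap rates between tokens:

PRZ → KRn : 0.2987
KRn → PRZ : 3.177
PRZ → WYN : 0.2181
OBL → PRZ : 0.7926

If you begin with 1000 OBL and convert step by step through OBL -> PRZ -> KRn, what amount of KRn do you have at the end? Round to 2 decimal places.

236.75

1000 OBL × 0.7926 = 792.6 PRZ
792.6 PRZ × 0.2987 = 236.74962 KRn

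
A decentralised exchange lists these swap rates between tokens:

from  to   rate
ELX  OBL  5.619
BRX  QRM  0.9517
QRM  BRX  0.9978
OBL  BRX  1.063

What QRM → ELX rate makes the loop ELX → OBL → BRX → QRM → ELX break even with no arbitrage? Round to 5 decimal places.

Known legs of the cycle: 5.619 × 1.063 × 0.9517 = 5.6845012449
For no arbitrage the full-cycle product must be 1, so the missing rate is 1 / 5.6845012449 ≈ 0.1759169.

0.17592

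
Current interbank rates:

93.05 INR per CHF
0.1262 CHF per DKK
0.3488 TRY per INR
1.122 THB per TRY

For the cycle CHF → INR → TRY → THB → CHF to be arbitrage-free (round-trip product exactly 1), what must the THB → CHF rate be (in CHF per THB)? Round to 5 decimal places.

Known legs of the cycle: 93.05 × 0.3488 × 1.122 = 36.41545248
For no arbitrage the full-cycle product must be 1, so the missing rate is 1 / 36.41545248 ≈ 0.0274609.

0.02746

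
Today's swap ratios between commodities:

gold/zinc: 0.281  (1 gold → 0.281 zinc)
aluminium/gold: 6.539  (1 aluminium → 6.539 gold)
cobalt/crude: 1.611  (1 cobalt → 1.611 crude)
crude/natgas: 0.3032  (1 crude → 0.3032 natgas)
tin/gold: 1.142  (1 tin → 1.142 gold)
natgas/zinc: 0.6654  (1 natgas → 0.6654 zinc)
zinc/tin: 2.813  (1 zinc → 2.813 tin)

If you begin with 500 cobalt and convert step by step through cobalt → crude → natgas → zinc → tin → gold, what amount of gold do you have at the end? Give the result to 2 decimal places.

522.05

500 cobalt × 1.611 = 805.5 crude
805.5 crude × 0.3032 = 244.2276 natgas
244.2276 natgas × 0.6654 = 162.50904504 zinc
162.50904504 zinc × 2.813 = 457.13794369752 tin
457.13794369752 tin × 1.142 = 522.05153170256784 gold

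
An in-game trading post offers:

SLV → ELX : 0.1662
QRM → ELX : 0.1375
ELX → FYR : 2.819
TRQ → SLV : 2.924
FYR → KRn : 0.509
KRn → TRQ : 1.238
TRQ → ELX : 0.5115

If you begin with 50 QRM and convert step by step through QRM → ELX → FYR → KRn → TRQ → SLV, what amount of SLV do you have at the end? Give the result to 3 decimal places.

35.709

50 QRM × 0.1375 = 6.875 ELX
6.875 ELX × 2.819 = 19.380625 FYR
19.380625 FYR × 0.509 = 9.864738125 KRn
9.864738125 KRn × 1.238 = 12.21254579875 TRQ
12.21254579875 TRQ × 2.924 = 35.709483915545 SLV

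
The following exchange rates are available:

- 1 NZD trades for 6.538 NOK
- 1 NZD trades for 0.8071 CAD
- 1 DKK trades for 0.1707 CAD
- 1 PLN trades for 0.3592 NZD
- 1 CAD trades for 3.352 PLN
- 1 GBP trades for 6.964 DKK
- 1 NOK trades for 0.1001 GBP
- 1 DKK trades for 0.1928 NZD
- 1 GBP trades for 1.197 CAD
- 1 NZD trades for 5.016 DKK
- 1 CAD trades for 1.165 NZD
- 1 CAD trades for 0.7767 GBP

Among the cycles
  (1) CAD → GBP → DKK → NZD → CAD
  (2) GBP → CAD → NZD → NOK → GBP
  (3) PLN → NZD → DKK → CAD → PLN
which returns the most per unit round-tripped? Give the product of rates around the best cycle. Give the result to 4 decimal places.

(1) 0.7767 × 6.964 × 0.1928 × 0.8071 = 0.84168
(2) 1.197 × 1.165 × 6.538 × 0.1001 = 0.91264
(3) 0.3592 × 5.016 × 0.1707 × 3.352 = 1.03094
Highest is cycle (3) at 1.0309 (>1, arbitrage).

1.0309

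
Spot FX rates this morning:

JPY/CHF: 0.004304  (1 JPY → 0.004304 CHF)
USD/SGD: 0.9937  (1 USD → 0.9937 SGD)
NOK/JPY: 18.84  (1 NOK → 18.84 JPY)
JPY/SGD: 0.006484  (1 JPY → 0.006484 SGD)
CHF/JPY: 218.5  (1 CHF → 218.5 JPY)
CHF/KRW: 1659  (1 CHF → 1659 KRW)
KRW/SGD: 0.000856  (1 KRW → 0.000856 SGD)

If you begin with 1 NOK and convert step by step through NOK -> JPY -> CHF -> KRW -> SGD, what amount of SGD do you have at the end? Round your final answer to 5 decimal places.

0.11515

1 NOK × 18.84 = 18.84 JPY
18.84 JPY × 0.004304 = 0.08108736 CHF
0.08108736 CHF × 1659 = 134.52393024 KRW
134.52393024 KRW × 0.000856 = 0.11515248428544 SGD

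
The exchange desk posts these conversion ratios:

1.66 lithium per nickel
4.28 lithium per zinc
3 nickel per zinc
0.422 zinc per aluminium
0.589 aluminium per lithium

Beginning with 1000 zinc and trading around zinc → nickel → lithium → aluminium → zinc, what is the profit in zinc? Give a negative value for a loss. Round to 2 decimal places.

237.82

1000 zinc × 3 = 3000 nickel
3000 nickel × 1.66 = 4980 lithium
4980 lithium × 0.589 = 2933.22 aluminium
2933.22 aluminium × 0.422 = 1237.81884 zinc
Net change: 1237.81884 − 1000 = 237.81884 zinc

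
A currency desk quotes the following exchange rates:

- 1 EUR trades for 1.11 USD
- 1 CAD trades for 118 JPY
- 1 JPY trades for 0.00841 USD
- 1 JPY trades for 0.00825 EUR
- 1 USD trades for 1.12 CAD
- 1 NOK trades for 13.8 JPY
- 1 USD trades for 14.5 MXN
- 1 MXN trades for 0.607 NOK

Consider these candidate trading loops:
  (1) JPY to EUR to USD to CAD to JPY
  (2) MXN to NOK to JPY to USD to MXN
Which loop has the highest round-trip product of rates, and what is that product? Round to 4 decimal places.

1.2103

(1) 0.00825 × 1.11 × 1.12 × 118 = 1.21026
(2) 0.607 × 13.8 × 0.00841 × 14.5 = 1.02148
Highest is cycle (1) at 1.2103 (>1, arbitrage).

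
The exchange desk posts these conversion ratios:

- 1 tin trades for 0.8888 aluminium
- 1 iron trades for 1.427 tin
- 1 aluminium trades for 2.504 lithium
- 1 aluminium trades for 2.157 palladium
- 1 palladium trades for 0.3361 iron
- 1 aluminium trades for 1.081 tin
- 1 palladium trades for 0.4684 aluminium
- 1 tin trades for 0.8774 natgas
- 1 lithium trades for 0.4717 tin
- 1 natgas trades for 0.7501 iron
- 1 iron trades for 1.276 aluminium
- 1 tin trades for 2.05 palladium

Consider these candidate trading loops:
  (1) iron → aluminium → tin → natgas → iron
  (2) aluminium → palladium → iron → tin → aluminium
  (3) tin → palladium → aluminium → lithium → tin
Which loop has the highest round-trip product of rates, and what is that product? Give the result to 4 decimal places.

1.1342

(1) 1.276 × 1.081 × 0.8774 × 0.7501 = 0.90781
(2) 2.157 × 0.3361 × 1.427 × 0.8888 = 0.91949
(3) 2.05 × 0.4684 × 2.504 × 0.4717 = 1.13415
Highest is cycle (3) at 1.1342 (>1, arbitrage).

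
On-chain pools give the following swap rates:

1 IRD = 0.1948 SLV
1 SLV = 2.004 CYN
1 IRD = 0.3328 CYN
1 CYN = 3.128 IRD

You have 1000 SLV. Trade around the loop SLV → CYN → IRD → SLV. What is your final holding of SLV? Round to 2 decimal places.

1221.11

1000 SLV × 2.004 = 2004 CYN
2004 CYN × 3.128 = 6268.512 IRD
6268.512 IRD × 0.1948 = 1221.1061376 SLV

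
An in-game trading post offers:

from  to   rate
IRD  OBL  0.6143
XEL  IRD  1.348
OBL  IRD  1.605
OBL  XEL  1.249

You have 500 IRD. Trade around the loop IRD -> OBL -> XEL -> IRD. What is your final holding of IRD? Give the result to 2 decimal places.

500 IRD × 0.6143 = 307.15 OBL
307.15 OBL × 1.249 = 383.63035 XEL
383.63035 XEL × 1.348 = 517.1337118 IRD

517.13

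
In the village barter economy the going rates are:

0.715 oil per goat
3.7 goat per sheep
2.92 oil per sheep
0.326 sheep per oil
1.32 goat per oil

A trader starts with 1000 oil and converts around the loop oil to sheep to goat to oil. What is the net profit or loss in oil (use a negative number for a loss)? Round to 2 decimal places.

1000 oil × 0.326 = 326 sheep
326 sheep × 3.7 = 1206.2 goat
1206.2 goat × 0.715 = 862.433 oil
Net change: 862.433 − 1000 = -137.567 oil

-137.57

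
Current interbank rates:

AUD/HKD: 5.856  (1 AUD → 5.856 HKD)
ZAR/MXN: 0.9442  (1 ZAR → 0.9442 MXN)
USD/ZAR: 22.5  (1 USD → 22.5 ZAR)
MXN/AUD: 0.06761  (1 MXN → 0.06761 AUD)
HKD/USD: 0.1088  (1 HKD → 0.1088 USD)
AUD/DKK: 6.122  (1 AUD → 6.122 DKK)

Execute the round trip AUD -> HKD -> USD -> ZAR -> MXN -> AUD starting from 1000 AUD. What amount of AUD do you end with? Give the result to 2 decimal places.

915.14

1000 AUD × 5.856 = 5856 HKD
5856 HKD × 0.1088 = 637.1328 USD
637.1328 USD × 22.5 = 14335.488 ZAR
14335.488 ZAR × 0.9442 = 13535.5677696 MXN
13535.5677696 MXN × 0.06761 = 915.139736902656 AUD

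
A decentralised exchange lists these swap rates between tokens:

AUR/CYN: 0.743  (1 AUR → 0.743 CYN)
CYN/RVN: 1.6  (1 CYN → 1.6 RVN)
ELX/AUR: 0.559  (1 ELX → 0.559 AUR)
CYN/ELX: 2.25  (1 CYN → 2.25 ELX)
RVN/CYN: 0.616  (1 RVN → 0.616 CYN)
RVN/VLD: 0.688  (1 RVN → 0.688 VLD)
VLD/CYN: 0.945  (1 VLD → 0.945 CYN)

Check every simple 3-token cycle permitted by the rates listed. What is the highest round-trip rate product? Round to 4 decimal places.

CYN→RVN→VLD→CYN: 1.6 × 0.688 × 0.945 = 1.04026
CYN→ELX→AUR→CYN: 2.25 × 0.559 × 0.743 = 0.93451
Maximum is CYN→RVN→VLD→CYN at 1.0403; arbitrage exists.

1.0403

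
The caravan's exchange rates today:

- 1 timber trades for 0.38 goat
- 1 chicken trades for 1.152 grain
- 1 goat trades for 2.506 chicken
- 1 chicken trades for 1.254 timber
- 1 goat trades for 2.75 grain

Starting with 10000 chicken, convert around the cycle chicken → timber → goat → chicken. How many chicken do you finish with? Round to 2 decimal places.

11941.59

10000 chicken × 1.254 = 12540 timber
12540 timber × 0.38 = 4765.2 goat
4765.2 goat × 2.506 = 11941.5912 chicken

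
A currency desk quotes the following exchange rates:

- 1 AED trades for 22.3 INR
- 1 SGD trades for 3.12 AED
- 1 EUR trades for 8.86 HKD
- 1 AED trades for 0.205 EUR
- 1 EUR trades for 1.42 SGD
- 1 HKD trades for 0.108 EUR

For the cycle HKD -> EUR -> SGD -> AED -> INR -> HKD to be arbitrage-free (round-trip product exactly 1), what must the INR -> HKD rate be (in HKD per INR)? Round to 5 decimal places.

0.09372

Known legs of the cycle: 0.108 × 1.42 × 3.12 × 22.3 = 10.67017536
For no arbitrage the full-cycle product must be 1, so the missing rate is 1 / 10.67017536 ≈ 0.0937192.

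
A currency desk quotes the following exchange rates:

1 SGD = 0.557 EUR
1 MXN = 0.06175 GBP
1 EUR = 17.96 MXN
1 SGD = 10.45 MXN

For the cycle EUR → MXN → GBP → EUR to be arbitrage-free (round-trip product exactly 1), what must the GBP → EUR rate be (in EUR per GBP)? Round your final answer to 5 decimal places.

Known legs of the cycle: 17.96 × 0.06175 = 1.10903
For no arbitrage the full-cycle product must be 1, so the missing rate is 1 / 1.10903 ≈ 0.9016889.

0.90169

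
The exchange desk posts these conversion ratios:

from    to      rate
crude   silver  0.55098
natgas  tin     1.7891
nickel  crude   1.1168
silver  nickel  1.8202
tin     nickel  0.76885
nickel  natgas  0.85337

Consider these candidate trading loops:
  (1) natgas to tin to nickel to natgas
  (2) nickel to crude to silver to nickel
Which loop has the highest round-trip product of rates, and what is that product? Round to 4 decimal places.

(1) 1.7891 × 0.76885 × 0.85337 = 1.17385
(2) 1.1168 × 0.55098 × 1.8202 = 1.12003
Highest is cycle (1) at 1.1739 (>1, arbitrage).

1.1739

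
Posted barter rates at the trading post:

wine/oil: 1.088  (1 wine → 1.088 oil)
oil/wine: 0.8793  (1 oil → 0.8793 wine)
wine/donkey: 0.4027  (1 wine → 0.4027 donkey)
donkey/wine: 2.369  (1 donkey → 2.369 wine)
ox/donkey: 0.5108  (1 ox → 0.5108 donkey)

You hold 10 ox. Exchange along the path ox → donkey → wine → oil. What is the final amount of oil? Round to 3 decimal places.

13.166

10 ox × 0.5108 = 5.108 donkey
5.108 donkey × 2.369 = 12.100852 wine
12.100852 wine × 1.088 = 13.165726976 oil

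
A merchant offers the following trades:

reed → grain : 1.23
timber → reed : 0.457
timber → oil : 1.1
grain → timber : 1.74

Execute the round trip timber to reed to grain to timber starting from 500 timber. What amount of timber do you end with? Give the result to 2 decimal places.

500 timber × 0.457 = 228.5 reed
228.5 reed × 1.23 = 281.055 grain
281.055 grain × 1.74 = 489.0357 timber

489.04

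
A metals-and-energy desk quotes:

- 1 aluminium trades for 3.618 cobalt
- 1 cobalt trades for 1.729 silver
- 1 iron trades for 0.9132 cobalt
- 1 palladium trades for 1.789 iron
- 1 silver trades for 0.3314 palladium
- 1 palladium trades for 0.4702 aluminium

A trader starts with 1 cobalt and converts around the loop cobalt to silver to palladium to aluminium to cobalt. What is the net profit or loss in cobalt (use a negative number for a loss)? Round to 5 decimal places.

-0.02524

1 cobalt × 1.729 = 1.729 silver
1.729 silver × 0.3314 = 0.5729906 palladium
0.5729906 palladium × 0.4702 = 0.26942018012 aluminium
0.26942018012 aluminium × 3.618 = 0.97476221167416 cobalt
Net change: 0.97476221167416 − 1 = -0.02523778832584 cobalt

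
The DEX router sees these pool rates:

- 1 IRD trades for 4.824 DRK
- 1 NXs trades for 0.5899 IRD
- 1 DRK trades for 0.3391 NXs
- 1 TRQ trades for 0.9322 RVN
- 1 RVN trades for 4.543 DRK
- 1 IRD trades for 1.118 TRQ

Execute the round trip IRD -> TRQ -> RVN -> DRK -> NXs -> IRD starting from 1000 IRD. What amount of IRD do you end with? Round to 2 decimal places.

947.11

1000 IRD × 1.118 = 1118 TRQ
1118 TRQ × 0.9322 = 1042.1996 RVN
1042.1996 RVN × 4.543 = 4734.7127828 DRK
4734.7127828 DRK × 0.3391 = 1605.54110464748 NXs
1605.54110464748 NXs × 0.5899 = 947.108697631548452 IRD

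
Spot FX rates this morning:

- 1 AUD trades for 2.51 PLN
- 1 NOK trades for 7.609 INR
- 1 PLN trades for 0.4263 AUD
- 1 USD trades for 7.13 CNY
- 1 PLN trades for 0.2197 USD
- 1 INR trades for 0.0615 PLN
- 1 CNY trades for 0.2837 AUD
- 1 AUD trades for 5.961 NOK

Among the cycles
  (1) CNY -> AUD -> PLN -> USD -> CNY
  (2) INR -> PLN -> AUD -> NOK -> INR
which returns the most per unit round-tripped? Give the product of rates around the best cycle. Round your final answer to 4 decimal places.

(1) 0.2837 × 2.51 × 0.2197 × 7.13 = 1.11546
(2) 0.0615 × 0.4263 × 5.961 × 7.609 = 1.18915
Highest is cycle (2) at 1.1892 (>1, arbitrage).

1.1892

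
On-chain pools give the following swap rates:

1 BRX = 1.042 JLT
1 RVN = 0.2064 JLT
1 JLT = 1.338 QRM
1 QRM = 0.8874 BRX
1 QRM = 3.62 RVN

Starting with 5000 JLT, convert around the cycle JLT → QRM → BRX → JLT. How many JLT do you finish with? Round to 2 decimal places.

6186.05

5000 JLT × 1.338 = 6690 QRM
6690 QRM × 0.8874 = 5936.706 BRX
5936.706 BRX × 1.042 = 6186.047652 JLT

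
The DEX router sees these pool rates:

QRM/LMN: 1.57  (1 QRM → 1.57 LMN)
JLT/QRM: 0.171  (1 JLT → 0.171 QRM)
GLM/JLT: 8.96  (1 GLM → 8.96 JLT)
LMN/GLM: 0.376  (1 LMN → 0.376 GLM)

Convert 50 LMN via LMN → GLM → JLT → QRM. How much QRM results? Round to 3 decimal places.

28.805

50 LMN × 0.376 = 18.8 GLM
18.8 GLM × 8.96 = 168.448 JLT
168.448 JLT × 0.171 = 28.804608 QRM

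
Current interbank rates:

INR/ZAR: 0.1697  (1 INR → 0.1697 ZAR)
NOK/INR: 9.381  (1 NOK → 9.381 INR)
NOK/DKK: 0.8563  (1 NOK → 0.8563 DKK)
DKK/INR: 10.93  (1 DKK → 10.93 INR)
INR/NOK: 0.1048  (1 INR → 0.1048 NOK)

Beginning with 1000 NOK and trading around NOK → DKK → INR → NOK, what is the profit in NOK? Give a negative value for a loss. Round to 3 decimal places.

-19.139

1000 NOK × 0.8563 = 856.3 DKK
856.3 DKK × 10.93 = 9359.359 INR
9359.359 INR × 0.1048 = 980.8608232 NOK
Net change: 980.8608232 − 1000 = -19.1391768 NOK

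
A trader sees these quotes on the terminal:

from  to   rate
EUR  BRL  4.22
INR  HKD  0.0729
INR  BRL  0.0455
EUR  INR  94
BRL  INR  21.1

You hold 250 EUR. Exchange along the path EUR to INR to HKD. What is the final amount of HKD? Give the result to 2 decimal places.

1713.15

250 EUR × 94 = 23500 INR
23500 INR × 0.0729 = 1713.15 HKD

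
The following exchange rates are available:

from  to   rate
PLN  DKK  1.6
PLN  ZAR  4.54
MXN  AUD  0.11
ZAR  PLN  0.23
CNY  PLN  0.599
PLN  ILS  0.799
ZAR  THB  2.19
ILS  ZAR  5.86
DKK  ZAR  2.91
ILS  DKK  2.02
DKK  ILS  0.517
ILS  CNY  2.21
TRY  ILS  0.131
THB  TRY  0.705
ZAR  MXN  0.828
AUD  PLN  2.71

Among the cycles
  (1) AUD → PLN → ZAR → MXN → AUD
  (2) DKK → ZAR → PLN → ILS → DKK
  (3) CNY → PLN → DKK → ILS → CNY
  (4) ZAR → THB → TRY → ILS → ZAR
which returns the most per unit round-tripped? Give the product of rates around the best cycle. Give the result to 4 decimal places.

1.1852

(1) 2.71 × 4.54 × 0.828 × 0.11 = 1.12059
(2) 2.91 × 0.23 × 0.799 × 2.02 = 1.08024
(3) 0.599 × 1.6 × 0.517 × 2.21 = 1.09504
(4) 2.19 × 0.705 × 0.131 × 5.86 = 1.18523
Highest is cycle (4) at 1.1852 (>1, arbitrage).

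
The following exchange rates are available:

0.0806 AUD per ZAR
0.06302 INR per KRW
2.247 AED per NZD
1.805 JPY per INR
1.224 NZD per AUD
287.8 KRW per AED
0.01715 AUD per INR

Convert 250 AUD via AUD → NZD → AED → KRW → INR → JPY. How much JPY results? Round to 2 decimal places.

22509.76

250 AUD × 1.224 = 306 NZD
306 NZD × 2.247 = 687.582 AED
687.582 AED × 287.8 = 197886.0996 KRW
197886.0996 KRW × 0.06302 = 12470.781996792 INR
12470.781996792 INR × 1.805 = 22509.76150420956 JPY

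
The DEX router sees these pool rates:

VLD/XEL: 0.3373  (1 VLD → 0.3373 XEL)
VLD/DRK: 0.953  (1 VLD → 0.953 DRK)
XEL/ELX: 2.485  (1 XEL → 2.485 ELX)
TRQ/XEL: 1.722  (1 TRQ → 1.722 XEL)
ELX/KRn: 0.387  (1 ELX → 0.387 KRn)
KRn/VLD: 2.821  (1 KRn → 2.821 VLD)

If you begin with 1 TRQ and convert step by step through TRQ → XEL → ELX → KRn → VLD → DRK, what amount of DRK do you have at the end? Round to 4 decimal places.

4.4521

1 TRQ × 1.722 = 1.722 XEL
1.722 XEL × 2.485 = 4.27917 ELX
4.27917 ELX × 0.387 = 1.65603879 KRn
1.65603879 KRn × 2.821 = 4.67168542659 VLD
4.67168542659 VLD × 0.953 = 4.45211621154027 DRK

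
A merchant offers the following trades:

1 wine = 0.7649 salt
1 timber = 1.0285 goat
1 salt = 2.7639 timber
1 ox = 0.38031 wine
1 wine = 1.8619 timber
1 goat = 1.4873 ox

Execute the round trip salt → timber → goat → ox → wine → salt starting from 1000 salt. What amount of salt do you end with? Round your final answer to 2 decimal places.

1229.89

1000 salt × 2.7639 = 2763.9 timber
2763.9 timber × 1.0285 = 2842.67115 goat
2842.67115 goat × 1.4873 = 4227.904801395 ox
4227.904801395 ox × 0.38031 = 1607.91447501853245 wine
1607.91447501853245 wine × 0.7649 = 1229.893781941675471005 salt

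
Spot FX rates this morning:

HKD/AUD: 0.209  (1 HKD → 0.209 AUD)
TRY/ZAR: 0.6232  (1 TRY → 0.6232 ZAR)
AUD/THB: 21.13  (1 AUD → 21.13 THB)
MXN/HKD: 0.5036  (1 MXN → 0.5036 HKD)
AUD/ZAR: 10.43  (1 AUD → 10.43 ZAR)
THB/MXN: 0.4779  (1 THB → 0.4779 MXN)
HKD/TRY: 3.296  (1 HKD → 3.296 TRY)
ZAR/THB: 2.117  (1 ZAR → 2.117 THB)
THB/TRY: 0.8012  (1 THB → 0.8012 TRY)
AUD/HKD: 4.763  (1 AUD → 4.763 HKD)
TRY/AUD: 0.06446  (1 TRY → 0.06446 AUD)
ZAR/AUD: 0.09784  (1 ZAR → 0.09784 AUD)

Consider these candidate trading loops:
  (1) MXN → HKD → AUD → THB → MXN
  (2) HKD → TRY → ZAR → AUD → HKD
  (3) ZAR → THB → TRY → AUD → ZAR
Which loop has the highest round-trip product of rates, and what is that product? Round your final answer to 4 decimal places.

(1) 0.5036 × 0.209 × 21.13 × 0.4779 = 1.06284
(2) 3.296 × 0.6232 × 0.09784 × 4.763 = 0.95722
(3) 2.117 × 0.8012 × 0.06446 × 10.43 = 1.14035
Highest is cycle (3) at 1.1403 (>1, arbitrage).

1.1403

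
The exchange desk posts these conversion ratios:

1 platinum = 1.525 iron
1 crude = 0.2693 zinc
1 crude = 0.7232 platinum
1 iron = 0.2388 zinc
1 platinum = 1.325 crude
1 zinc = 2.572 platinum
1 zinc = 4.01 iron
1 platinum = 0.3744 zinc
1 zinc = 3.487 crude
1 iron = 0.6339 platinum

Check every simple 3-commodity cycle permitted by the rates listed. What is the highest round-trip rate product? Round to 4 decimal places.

0.9517

iron→platinum→zinc→iron: 0.6339 × 0.3744 × 4.01 = 0.95170
crude→platinum→zinc→crude: 0.7232 × 0.3744 × 3.487 = 0.94416
iron→zinc→platinum→iron: 0.2388 × 2.572 × 1.525 = 0.93665
crude→zinc→platinum→crude: 0.2693 × 2.572 × 1.325 = 0.91775
Maximum is iron→platinum→zinc→iron at 0.9517; no arbitrage — every cycle loses value.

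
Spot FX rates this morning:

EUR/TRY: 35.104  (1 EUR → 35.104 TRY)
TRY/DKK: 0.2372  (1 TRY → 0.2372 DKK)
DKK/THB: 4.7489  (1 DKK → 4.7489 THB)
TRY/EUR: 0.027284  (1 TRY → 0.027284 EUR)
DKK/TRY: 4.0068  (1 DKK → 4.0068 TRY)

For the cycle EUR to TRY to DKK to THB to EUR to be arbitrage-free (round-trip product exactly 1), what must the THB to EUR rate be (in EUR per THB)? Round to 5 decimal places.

0.02529

Known legs of the cycle: 35.104 × 0.2372 × 4.7489 = 39.54251746432
For no arbitrage the full-cycle product must be 1, so the missing rate is 1 / 39.54251746432 ≈ 0.0252892.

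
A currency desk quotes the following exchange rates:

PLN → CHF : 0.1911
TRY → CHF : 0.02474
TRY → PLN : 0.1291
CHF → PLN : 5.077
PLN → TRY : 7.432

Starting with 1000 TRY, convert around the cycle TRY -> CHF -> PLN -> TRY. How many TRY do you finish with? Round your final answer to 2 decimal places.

1000 TRY × 0.02474 = 24.74 CHF
24.74 CHF × 5.077 = 125.60498 PLN
125.60498 PLN × 7.432 = 933.49621136 TRY

933.50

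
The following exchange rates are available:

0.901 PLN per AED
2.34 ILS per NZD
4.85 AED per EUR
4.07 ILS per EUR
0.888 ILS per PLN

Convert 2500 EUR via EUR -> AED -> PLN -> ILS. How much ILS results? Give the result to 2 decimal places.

9701.07

2500 EUR × 4.85 = 12125 AED
12125 AED × 0.901 = 10924.625 PLN
10924.625 PLN × 0.888 = 9701.067 ILS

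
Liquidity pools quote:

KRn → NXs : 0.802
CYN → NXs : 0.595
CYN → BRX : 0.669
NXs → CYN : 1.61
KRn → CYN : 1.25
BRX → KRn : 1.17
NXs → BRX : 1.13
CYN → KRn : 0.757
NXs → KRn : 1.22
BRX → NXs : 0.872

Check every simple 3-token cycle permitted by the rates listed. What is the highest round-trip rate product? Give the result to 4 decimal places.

1.0603

BRX→KRn→NXs→BRX: 1.17 × 0.802 × 1.13 = 1.06032
BRX→KRn→CYN→BRX: 1.17 × 1.25 × 0.669 = 0.97841
NXs→CYN→KRn→NXs: 1.61 × 0.757 × 0.802 = 0.97745
BRX→NXs→CYN→BRX: 0.872 × 1.61 × 0.669 = 0.93922
NXs→KRn→CYN→NXs: 1.22 × 1.25 × 0.595 = 0.90738
Maximum is BRX→KRn→NXs→BRX at 1.0603; arbitrage exists.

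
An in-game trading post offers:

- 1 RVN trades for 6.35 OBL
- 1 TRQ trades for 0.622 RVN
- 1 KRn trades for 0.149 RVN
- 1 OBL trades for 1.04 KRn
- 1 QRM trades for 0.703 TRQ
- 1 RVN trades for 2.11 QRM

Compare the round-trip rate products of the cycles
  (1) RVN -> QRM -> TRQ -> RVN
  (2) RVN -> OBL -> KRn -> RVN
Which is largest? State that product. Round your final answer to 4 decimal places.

0.9840

(1) 2.11 × 0.703 × 0.622 = 0.92263
(2) 6.35 × 1.04 × 0.149 = 0.98400
Highest is cycle (2) at 0.9840 (≤1, no arbitrage).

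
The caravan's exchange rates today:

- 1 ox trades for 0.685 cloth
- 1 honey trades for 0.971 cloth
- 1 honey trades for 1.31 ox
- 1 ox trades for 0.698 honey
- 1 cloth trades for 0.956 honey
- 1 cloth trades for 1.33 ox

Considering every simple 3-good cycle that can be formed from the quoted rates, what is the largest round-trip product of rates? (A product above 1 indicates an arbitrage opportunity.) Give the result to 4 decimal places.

0.9014

honey→cloth→ox→honey: 0.971 × 1.33 × 0.698 = 0.90142
honey→ox→cloth→honey: 1.31 × 0.685 × 0.956 = 0.85787
Maximum is honey→cloth→ox→honey at 0.9014; no arbitrage — every cycle loses value.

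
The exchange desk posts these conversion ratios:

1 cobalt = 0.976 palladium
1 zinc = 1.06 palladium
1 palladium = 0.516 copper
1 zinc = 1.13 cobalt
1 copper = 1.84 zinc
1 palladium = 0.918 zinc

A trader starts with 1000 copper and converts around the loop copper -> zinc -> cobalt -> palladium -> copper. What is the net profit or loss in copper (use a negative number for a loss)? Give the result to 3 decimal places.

47.118

1000 copper × 1.84 = 1840 zinc
1840 zinc × 1.13 = 2079.2 cobalt
2079.2 cobalt × 0.976 = 2029.2992 palladium
2029.2992 palladium × 0.516 = 1047.1183872 copper
Net change: 1047.1183872 − 1000 = 47.1183872 copper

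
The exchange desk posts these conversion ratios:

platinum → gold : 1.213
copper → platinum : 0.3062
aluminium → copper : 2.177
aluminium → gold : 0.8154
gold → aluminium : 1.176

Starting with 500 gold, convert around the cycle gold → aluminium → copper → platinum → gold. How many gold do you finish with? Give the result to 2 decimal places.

475.45

500 gold × 1.176 = 588 aluminium
588 aluminium × 2.177 = 1280.076 copper
1280.076 copper × 0.3062 = 391.9592712 platinum
391.9592712 platinum × 1.213 = 475.4465959656 gold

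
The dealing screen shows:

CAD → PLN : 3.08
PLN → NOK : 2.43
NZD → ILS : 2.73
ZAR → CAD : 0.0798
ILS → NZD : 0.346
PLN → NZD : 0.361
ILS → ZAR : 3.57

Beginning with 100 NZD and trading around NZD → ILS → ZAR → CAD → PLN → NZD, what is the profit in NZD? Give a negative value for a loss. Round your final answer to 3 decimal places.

100 NZD × 2.73 = 273 ILS
273 ILS × 3.57 = 974.61 ZAR
974.61 ZAR × 0.0798 = 77.773878 CAD
77.773878 CAD × 3.08 = 239.54354424 PLN
239.54354424 PLN × 0.361 = 86.47521947064 NZD
Net change: 86.47521947064 − 100 = -13.52478052936 NZD

-13.525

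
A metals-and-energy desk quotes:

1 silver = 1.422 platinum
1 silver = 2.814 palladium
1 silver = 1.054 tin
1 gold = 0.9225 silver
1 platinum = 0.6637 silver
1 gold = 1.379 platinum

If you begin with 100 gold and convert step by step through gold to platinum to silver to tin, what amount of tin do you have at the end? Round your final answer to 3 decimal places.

100 gold × 1.379 = 137.9 platinum
137.9 platinum × 0.6637 = 91.52423 silver
91.52423 silver × 1.054 = 96.46653842 tin

96.467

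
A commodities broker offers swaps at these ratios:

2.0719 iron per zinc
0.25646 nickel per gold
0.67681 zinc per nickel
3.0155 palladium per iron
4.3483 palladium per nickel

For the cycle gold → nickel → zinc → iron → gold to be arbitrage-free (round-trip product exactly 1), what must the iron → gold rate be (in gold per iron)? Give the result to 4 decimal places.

Known legs of the cycle: 0.25646 × 0.67681 × 2.0719 = 0.35962940559794
For no arbitrage the full-cycle product must be 1, so the missing rate is 1 / 0.35962940559794 ≈ 2.780640.

2.7806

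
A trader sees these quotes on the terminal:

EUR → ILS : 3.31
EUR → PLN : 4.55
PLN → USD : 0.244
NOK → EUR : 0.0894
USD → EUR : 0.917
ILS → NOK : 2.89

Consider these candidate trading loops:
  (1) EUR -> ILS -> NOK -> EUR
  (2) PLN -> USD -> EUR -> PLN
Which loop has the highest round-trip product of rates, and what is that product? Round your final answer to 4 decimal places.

1.0181

(1) 3.31 × 2.89 × 0.0894 = 0.85519
(2) 0.244 × 0.917 × 4.55 = 1.01805
Highest is cycle (2) at 1.0181 (>1, arbitrage).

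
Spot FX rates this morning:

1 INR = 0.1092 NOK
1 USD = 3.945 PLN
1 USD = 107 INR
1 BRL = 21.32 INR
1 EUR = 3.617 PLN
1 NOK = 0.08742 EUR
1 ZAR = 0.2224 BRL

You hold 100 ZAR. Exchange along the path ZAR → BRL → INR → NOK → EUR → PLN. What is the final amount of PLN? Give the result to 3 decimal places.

100 ZAR × 0.2224 = 22.24 BRL
22.24 BRL × 21.32 = 474.1568 INR
474.1568 INR × 0.1092 = 51.77792256 NOK
51.77792256 NOK × 0.08742 = 4.5264259901952 EUR
4.5264259901952 EUR × 3.617 = 16.3720828065360384 PLN

16.372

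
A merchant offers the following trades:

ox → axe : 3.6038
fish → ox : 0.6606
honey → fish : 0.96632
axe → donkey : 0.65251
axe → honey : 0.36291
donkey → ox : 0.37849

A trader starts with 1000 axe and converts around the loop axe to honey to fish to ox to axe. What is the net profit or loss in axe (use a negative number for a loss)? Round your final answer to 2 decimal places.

1000 axe × 0.36291 = 362.91 honey
362.91 honey × 0.96632 = 350.6871912 fish
350.6871912 fish × 0.6606 = 231.66395850672 ox
231.66395850672 ox × 3.6038 = 834.870573666517536 axe
Net change: 834.870573666517536 − 1000 = -165.129426333482464 axe

-165.13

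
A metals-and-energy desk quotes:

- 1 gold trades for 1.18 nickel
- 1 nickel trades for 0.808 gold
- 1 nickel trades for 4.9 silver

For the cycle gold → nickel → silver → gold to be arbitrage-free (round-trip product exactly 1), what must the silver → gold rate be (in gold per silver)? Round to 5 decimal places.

Known legs of the cycle: 1.18 × 4.9 = 5.782
For no arbitrage the full-cycle product must be 1, so the missing rate is 1 / 5.782 ≈ 0.1729505.

0.17295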